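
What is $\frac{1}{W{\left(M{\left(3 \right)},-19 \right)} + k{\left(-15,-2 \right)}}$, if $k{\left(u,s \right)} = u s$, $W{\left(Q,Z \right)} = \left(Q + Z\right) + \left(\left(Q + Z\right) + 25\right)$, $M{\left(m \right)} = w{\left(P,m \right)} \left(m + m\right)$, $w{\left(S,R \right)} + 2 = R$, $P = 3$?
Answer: $\frac{1}{29} \approx 0.034483$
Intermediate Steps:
$w{\left(S,R \right)} = -2 + R$
$M{\left(m \right)} = 2 m \left(-2 + m\right)$ ($M{\left(m \right)} = \left(-2 + m\right) \left(m + m\right) = \left(-2 + m\right) 2 m = 2 m \left(-2 + m\right)$)
$W{\left(Q,Z \right)} = 25 + 2 Q + 2 Z$ ($W{\left(Q,Z \right)} = \left(Q + Z\right) + \left(25 + Q + Z\right) = 25 + 2 Q + 2 Z$)
$k{\left(u,s \right)} = s u$
$\frac{1}{W{\left(M{\left(3 \right)},-19 \right)} + k{\left(-15,-2 \right)}} = \frac{1}{\left(25 + 2 \cdot 2 \cdot 3 \left(-2 + 3\right) + 2 \left(-19\right)\right) - -30} = \frac{1}{\left(25 + 2 \cdot 2 \cdot 3 \cdot 1 - 38\right) + 30} = \frac{1}{\left(25 + 2 \cdot 6 - 38\right) + 30} = \frac{1}{\left(25 + 12 - 38\right) + 30} = \frac{1}{-1 + 30} = \frac{1}{29}$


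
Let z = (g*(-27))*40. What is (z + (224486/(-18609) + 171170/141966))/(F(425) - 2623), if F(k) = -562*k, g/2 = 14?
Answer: 13319680961251/106322384779677 ≈ 0.12528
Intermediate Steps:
g = 28 (g = 2*14 = 28)
z = -30240 (z = (28*(-27))*40 = -756*40 = -30240)
(z + (224486/(-18609) + 171170/141966))/(F(425) - 2623) = (-30240 + (224486/(-18609) + 171170/141966))/(-562*425 - 2623) = (-30240 + (224486*(-1/18609) + 171170*(1/141966)))/(-238850 - 2623) = (-30240 + (-224486/18609 + 85585/70983))/(-241473) = (-30240 - 4780679491/440307549)*(-1/241473) = -13319680961251/440307549*(-1/241473) = 13319680961251/106322384779677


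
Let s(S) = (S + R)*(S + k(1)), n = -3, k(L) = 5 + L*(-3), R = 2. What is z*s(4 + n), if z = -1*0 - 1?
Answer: -9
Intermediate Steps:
k(L) = 5 - 3*L
s(S) = (2 + S)**2 (s(S) = (S + 2)*(S + (5 - 3*1)) = (2 + S)*(S + (5 - 3)) = (2 + S)*(S + 2) = (2 + S)*(2 + S) = (2 + S)**2)
z = -1 (z = 0 - 1 = -1)
z*s(4 + n) = -(4 + (4 - 3)**2 + 4*(4 - 3)) = -(4 + 1**2 + 4*1) = -(4 + 1 + 4) = -1*9 = -9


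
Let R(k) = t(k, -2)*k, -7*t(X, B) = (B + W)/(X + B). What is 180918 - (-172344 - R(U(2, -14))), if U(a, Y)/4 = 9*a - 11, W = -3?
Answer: 4592416/13 ≈ 3.5326e+5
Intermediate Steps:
t(X, B) = -(-3 + B)/(7*(B + X)) (t(X, B) = -(B - 3)/(7*(X + B)) = -(-3 + B)/(7*(B + X)))
U(a, Y) = -44 + 36*a (U(a, Y) = 4*(9*a - 11) = 4*(-11 + 9*a) = -44 + 36*a)
R(k) = 5*k/(7*(-2 + k)) (R(k) = ((3 - 1*(-2))/(7*(-2 + k)))*k = ((3 + 2)/(7*(-2 + k)))*k = ((⅐)*5/(-2 + k))*k = (5/(7*(-2 + k)))*k = 5*k/(7*(-2 + k)))
180918 - (-172344 - R(U(2, -14))) = 180918 - (-172344 - 5*(-44 + 36*2)/(7*(-2 + (-44 + 36*2)))) = 180918 - (-172344 - 5*(-44 + 72)/(7*(-2 + (-44 + 72)))) = 180918 - (-172344 - 5*28/(7*(-2 + 28))) = 180918 - (-172344 - 5*28/(7*26)) = 180918 - (-172344 - 1*10/13) = 180918 - (-172344 - 10/13) = 180918 - 1*(-2240482/13) = 180918 + 2240482/13 = 4592416/13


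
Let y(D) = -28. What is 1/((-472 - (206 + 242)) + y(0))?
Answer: -1/948 ≈ -0.0010549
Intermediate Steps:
1/((-472 - (206 + 242)) + y(0)) = 1/((-472 - (206 + 242)) - 28) = 1/((-472 - 1*448) - 28) = 1/((-472 - 448) - 28) = 1/(-920 - 28) = 1/(-948) = -1/948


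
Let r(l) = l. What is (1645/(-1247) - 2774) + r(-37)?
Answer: -3506962/1247 ≈ -2812.3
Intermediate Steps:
(1645/(-1247) - 2774) + r(-37) = (1645/(-1247) - 2774) - 37 = (1645*(-1/1247) - 2774) - 37 = (-1645/1247 - 2774) - 37 = -3460823/1247 - 37 = -3506962/1247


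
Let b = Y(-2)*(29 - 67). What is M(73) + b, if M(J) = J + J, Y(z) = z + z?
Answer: 298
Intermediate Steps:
Y(z) = 2*z
M(J) = 2*J
b = 152 (b = (2*(-2))*(29 - 67) = -4*(-38) = 152)
M(73) + b = 2*73 + 152 = 146 + 152 = 298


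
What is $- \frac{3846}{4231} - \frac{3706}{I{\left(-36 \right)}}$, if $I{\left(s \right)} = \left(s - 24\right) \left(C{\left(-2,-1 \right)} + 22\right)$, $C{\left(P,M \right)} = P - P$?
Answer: $\frac{5301683}{2792460} \approx 1.8986$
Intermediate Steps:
$C{\left(P,M \right)} = 0$
$I{\left(s \right)} = -528 + 22 s$ ($I{\left(s \right)} = \left(s - 24\right) \left(0 + 22\right) = \left(-24 + s\right) 22 = -528 + 22 s$)
$- \frac{3846}{4231} - \frac{3706}{I{\left(-36 \right)}} = - \frac{3846}{4231} - \frac{3706}{-528 + 22 \left(-36\right)} = \left(-3846\right) \frac{1}{4231} - \frac{3706}{-528 - 792} = - \frac{3846}{4231} - \frac{3706}{-1320} = - \frac{3846}{4231} - - \frac{1853}{660} = - \frac{3846}{4231} + \frac{1853}{660} = \frac{5301683}{2792460}$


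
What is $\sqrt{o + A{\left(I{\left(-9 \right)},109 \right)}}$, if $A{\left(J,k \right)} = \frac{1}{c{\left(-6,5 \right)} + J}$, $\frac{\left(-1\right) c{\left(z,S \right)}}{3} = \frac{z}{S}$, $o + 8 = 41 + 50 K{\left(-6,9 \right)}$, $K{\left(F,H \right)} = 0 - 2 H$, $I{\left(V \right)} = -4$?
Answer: $\frac{i \sqrt{3478}}{2} \approx 29.487 i$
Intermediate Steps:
$K{\left(F,H \right)} = - 2 H$ ($K{\left(F,H \right)} = 0 - 2 H = - 2 H$)
$o = -867$ ($o = -8 + \left(41 + 50 \left(\left(-2\right) 9\right)\right) = -8 + \left(41 + 50 \left(-18\right)\right) = -8 + \left(41 - 900\right) = -8 - 859 = -867$)
$c{\left(z,S \right)} = - \frac{3 z}{S}$ ($c{\left(z,S \right)} = - 3 \frac{z}{S} = - \frac{3 z}{S}$)
$A{\left(J,k \right)} = \frac{1}{\frac{18}{5} + J}$ ($A{\left(J,k \right)} = \frac{1}{\left(-3\right) \left(-6\right) \frac{1}{5} + J} = \frac{1}{\frac{18}{5} + J}$)
$\sqrt{o + A{\left(I{\left(-9 \right)},109 \right)}} = \sqrt{-867 + \frac{5}{18 + 5 \left(-4\right)}} = \sqrt{-867 + \frac{5}{18 - 20}} = \sqrt{-867 + \frac{5}{-2}} = \sqrt{-867 + 5 \left(- \frac{1}{2}\right)} = \sqrt{-867 - \frac{5}{2}} = \sqrt{- \frac{1739}{2}} = \frac{i \sqrt{3478}}{2}$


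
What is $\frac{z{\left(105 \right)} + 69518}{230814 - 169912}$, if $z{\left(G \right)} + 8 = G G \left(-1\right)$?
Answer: $\frac{58485}{60902} \approx 0.96031$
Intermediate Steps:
$z{\left(G \right)} = -8 - G^{2}$ ($z{\left(G \right)} = -8 + G G \left(-1\right) = -8 + G^{2} \left(-1\right) = -8 - G^{2}$)
$\frac{z{\left(105 \right)} + 69518}{230814 - 169912} = \frac{\left(-8 - 105^{2}\right) + 69518}{230814 - 169912} = \frac{\left(-8 - 11025\right) + 69518}{60902} = \left(\left(-8 - 11025\right) + 69518\right) \frac{1}{60902} = \left(-11033 + 69518\right) \frac{1}{60902} = 58485 \cdot \frac{1}{60902} = \frac{58485}{60902}$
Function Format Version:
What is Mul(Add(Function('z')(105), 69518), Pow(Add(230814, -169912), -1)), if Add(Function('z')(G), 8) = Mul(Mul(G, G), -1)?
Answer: Rational(58485, 60902) ≈ 0.96031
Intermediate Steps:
Function('z')(G) = Add(-8, Mul(-1, Pow(G, 2))) (Function('z')(G) = Add(-8, Mul(Mul(G, G), -1)) = Add(-8, Mul(Pow(G, 2), -1)) = Add(-8, Mul(-1, Pow(G, 2))))
Mul(Add(Function('z')(105), 69518), Pow(Add(230814, -169912), -1)) = Mul(Add(Add(-8, Mul(-1, Pow(105, 2))), 69518), Pow(Add(230814, -169912), -1)) = Mul(Add(Add(-8, Mul(-1, 11025)), 69518), Pow(60902, -1)) = Mul(Add(Add(-8, -11025), 69518), Rational(1, 60902)) = Mul(Add(-11033, 69518), Rational(1, 60902)) = Mul(58485, Rational(1, 60902)) = Rational(58485, 60902)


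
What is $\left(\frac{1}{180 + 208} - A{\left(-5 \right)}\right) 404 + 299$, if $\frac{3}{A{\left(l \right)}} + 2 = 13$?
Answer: $\frac{202580}{1067} \approx 189.86$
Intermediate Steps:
$A{\left(l \right)} = \frac{3}{11}$ ($A{\left(l \right)} = \frac{3}{-2 + 13} = \frac{3}{11}$)
$\left(\frac{1}{180 + 208} - A{\left(-5 \right)}\right) 404 + 299 = \left(\frac{1}{180 + 208} - \frac{3}{11}\right) 404 + 299 = \left(\frac{1}{388} - \frac{3}{11}\right) 404 + 299 = \left(- \frac{1153}{4268}\right) 404 + 299 = - \frac{116453}{1067} + 299 = \frac{202580}{1067}$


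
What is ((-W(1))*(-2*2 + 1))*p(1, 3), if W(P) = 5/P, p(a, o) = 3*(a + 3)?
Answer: 180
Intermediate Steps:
p(a, o) = 9 + 3*a (p(a, o) = 3*(3 + a) = 9 + 3*a)
((-W(1))*(-2*2 + 1))*p(1, 3) = ((-5/1)*(-2*2 + 1))*(9 + 3*1) = ((-5)*(-4 + 1))*(9 + 3) = (-1*5*(-3))*12 = -5*(-3)*12 = 15*12 = 180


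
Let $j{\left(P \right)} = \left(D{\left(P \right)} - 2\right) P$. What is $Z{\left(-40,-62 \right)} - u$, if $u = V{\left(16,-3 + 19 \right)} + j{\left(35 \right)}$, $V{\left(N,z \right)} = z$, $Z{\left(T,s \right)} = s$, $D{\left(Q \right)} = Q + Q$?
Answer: $-2458$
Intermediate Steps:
$D{\left(Q \right)} = 2 Q$
$j{\left(P \right)} = P \left(-2 + 2 P\right)$ ($j{\left(P \right)} = \left(2 P - 2\right) P = \left(-2 + 2 P\right) P = P \left(-2 + 2 P\right)$)
$u = 2396$ ($u = \left(-3 + 19\right) + 2 \cdot 35 \left(-1 + 35\right) = 16 + 2 \cdot 35 \cdot 34 = 16 + 2380 = 2396$)
$Z{\left(-40,-62 \right)} - u = -62 - 2396 = -2458$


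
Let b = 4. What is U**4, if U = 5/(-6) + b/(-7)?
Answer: 12117361/3111696 ≈ 3.8941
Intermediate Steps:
U = -59/42 (U = 5/(-6) + 4/(-7) = 5*(-1/6) + 4*(-1/7) = -5/6 - 4/7 = -59/42 ≈ -1.4048)
U**4 = (-59/42)**4 = 12117361/3111696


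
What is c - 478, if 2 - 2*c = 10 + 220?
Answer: -592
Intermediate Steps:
c = -114 (c = 1 - (10 + 220)/2 = 1 - ½*230 = 1 - 115 = -114)
c - 478 = -114 - 478 = -592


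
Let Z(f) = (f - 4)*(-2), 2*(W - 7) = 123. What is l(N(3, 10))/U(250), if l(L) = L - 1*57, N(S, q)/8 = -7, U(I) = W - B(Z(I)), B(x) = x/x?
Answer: -226/135 ≈ -1.6741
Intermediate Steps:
W = 137/2 (W = 7 + (½)*123 = 7 + 123/2 = 137/2 ≈ 68.500)
Z(f) = 8 - 2*f (Z(f) = (-4 + f)*(-2) = 8 - 2*f)
B(x) = 1
U(I) = 135/2 (U(I) = 137/2 - 1*1 = 137/2 - 1 = 135/2)
N(S, q) = -56 (N(S, q) = 8*(-7) = -56)
l(L) = -57 + L (l(L) = L - 57 = -57 + L)
l(N(3, 10))/U(250) = (-57 - 56)/(135/2) = -113*2/135 = -226/135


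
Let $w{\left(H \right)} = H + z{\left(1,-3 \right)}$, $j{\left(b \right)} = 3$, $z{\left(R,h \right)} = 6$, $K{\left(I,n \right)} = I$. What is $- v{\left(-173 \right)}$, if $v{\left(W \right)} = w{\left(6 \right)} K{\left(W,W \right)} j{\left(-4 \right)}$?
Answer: $6228$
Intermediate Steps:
$w{\left(H \right)} = 6 + H$ ($w{\left(H \right)} = H + 6 = 6 + H$)
$v{\left(W \right)} = 36 W$ ($v{\left(W \right)} = \left(6 + 6\right) W 3 = 12 W 3 = 36 W$)
$- v{\left(-173 \right)} = - 36 \left(-173\right) = \left(-1\right) \left(-6228\right) = 6228$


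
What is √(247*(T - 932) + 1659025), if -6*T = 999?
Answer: √5550782/2 ≈ 1178.0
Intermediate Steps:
T = -333/2 (T = -⅙*999 = -333/2 ≈ -166.50)
√(247*(T - 932) + 1659025) = √(247*(-333/2 - 932) + 1659025) = √(247*(-2197/2) + 1659025) = √(-542659/2 + 1659025) = √(2775391/2) = √5550782/2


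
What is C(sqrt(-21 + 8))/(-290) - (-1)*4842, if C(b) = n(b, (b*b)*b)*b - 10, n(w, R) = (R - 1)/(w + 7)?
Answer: (-9829161*I + 1404191*sqrt(13))/(290*(sqrt(13) - 7*I)) ≈ 4842.0 + 0.035294*I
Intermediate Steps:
n(w, R) = (-1 + R)/(7 + w)
C(b) = -10 + b*(-1 + b**3)/(7 + b) (C(b) = ((-1 + (b*b)*b)/(7 + b))*b - 10 = ((-1 + b**2*b)/(7 + b))*b - 10 = ((-1 + b**3)/(7 + b))*b - 10 = b*(-1 + b**3)/(7 + b) - 10 = -10 + b*(-1 + b**3)/(7 + b))
C(sqrt(-21 + 8))/(-290) - (-1)*4842 = ((-70 + (sqrt(-21 + 8))**4 - 11*sqrt(-21 + 8))/(7 + sqrt(-21 + 8)))/(-290) - (-1)*4842 = ((-70 + (sqrt(-13))**4 - 11*I*sqrt(13))/(7 + sqrt(-13)))*(-1/290) - 1*(-4842) = ((-70 + (I*sqrt(13))**4 - 11*I*sqrt(13))/(7 + I*sqrt(13)))*(-1/290) + 4842 = ((-70 + 169 - 11*I*sqrt(13))/(7 + I*sqrt(13)))*(-1/290) + 4842 = ((99 - 11*I*sqrt(13))/(7 + I*sqrt(13)))*(-1/290) + 4842 = -(99 - 11*I*sqrt(13))/(290*(7 + I*sqrt(13))) + 4842 = 4842 - (99 - 11*I*sqrt(13))/(290*(7 + I*sqrt(13)))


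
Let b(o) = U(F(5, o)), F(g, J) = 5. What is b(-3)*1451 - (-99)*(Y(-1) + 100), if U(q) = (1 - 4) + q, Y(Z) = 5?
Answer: 13297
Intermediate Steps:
U(q) = -3 + q
b(o) = 2 (b(o) = -3 + 5 = 2)
b(-3)*1451 - (-99)*(Y(-1) + 100) = 2*1451 - (-99)*(5 + 100) = 2902 - (-99)*105 = 2902 - 1*(-10395) = 2902 + 10395 = 13297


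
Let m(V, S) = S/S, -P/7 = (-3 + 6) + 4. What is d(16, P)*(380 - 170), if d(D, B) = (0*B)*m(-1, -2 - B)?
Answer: 0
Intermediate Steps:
P = -49 (P = -7*((-3 + 6) + 4) = -7*(3 + 4) = -7*7 = -49)
m(V, S) = 1
d(D, B) = 0 (d(D, B) = (0*B)*1 = 0*1 = 0)
d(16, P)*(380 - 170) = 0*(380 - 170) = 0*210 = 0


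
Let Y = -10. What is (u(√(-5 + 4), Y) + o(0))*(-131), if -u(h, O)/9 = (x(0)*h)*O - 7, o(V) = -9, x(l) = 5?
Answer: -7074 - 58950*I ≈ -7074.0 - 58950.0*I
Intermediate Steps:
u(h, O) = 63 - 45*O*h (u(h, O) = -9*((5*h)*O - 7) = -9*(5*O*h - 7) = -9*(-7 + 5*O*h) = 63 - 45*O*h)
(u(√(-5 + 4), Y) + o(0))*(-131) = ((63 - 45*(-10)*√(-5 + 4)) - 9)*(-131) = ((63 - 45*(-10)*√(-1)) - 9)*(-131) = ((63 - 45*(-10)*I) - 9)*(-131) = ((63 + 450*I) - 9)*(-131) = (54 + 450*I)*(-131) = -7074 - 58950*I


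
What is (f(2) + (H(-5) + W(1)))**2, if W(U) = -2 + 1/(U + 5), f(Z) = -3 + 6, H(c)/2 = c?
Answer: 2809/36 ≈ 78.028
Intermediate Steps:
H(c) = 2*c
f(Z) = 3
W(U) = -2 + 1/(5 + U)
(f(2) + (H(-5) + W(1)))**2 = (3 + (2*(-5) + (-9 - 2*1)/(5 + 1)))**2 = (3 + (-10 + (-9 - 2)/6))**2 = (3 + (-10 + (1/6)*(-11)))**2 = (3 + (-10 - 11/6))**2 = (3 - 71/6)**2 = (-53/6)**2 = 2809/36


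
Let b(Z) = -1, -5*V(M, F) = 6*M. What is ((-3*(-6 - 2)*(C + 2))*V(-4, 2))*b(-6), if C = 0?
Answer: -1152/5 ≈ -230.40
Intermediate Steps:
V(M, F) = -6*M/5
((-3*(-6 - 2)*(C + 2))*V(-4, 2))*b(-6) = ((-3*(-6 - 2)*(0 + 2))*(-6/5*(-4)))*(-1) = (-(-24)*2*(24/5))*(-1) = (-3*(-16)*(24/5))*(-1) = (48*(24/5))*(-1) = (1152/5)*(-1) = -1152/5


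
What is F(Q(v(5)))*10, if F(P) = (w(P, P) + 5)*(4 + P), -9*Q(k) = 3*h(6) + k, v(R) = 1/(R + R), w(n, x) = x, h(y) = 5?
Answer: 62491/810 ≈ 77.149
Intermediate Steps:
v(R) = 1/(2*R)
Q(k) = -5/3 - k/9 (Q(k) = -(3*5 + k)/9 = -(15 + k)/9 = -5/3 - k/9)
F(P) = (4 + P)*(5 + P) (F(P) = (P + 5)*(4 + P) = (5 + P)*(4 + P) = (4 + P)*(5 + P))
F(Q(v(5)))*10 = (20 + (-5/3 - 1/(18*5))² + 9*(-5/3 - 1/(18*5)))*10 = (20 + (-5/3 - ⅑*⅒)² + 9*(-5/3 - ⅑*⅒))*10 = (20 + (-5/3 - 1/90)² + 9*(-5/3 - 1/90))*10 = (20 + (-151/90)² + 9*(-151/90))*10 = (20 + 22801/8100 - 151/10)*10 = (62491/8100)*10 = 62491/810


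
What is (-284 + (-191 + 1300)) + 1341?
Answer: 2166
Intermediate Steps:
(-284 + (-191 + 1300)) + 1341 = (-284 + 1109) + 1341 = 825 + 1341 = 2166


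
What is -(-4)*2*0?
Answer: 0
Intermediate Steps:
-(-4)*2*0 = -4*(-2)*0 = 8*0 = 0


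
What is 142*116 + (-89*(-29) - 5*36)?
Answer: 18873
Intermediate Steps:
142*116 + (-89*(-29) - 5*36) = 16472 + (2581 - 180) = 16472 + 2401 = 18873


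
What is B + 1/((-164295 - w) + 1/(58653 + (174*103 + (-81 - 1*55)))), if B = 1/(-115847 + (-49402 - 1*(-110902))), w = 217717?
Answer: -33354845600/1586965837915649 ≈ -2.1018e-5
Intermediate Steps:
B = -1/54347 (B = 1/(-115847 + (-49402 + 110902)) = 1/(-115847 + 61500) = 1/(-54347) = -1/54347 ≈ -1.8400e-5)
B + 1/((-164295 - w) + 1/(58653 + (174*103 + (-81 - 1*55)))) = -1/54347 + 1/((-164295 - 1*217717) + 1/(58653 + (174*103 + (-81 - 1*55)))) = -1/54347 + 1/((-164295 - 217717) + 1/(58653 + (17922 + (-81 - 55)))) = -1/54347 + 1/(-382012 + 1/(58653 + (17922 - 136))) = -1/54347 + 1/(-382012 + 1/(58653 + 17786)) = -1/54347 + 1/(-382012 + 1/76439) = -1/54347 + 1/(-29200615267/76439) = -1/54347 - 76439/29200615267 = -33354845600/1586965837915649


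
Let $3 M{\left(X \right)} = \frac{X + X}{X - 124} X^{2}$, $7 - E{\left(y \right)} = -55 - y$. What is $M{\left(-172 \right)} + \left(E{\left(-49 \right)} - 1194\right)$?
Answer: $\frac{1141021}{111} \approx 10279.0$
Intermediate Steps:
$E{\left(y \right)} = 62 + y$ ($E{\left(y \right)} = 7 - \left(-55 - y\right) = 7 + \left(55 + y\right) = 62 + y$)
$M{\left(X \right)} = \frac{2 X^{3}}{3 \left(-124 + X\right)}$ ($M{\left(X \right)} = \frac{\frac{X + X}{X - 124} X^{2}}{3} = \frac{\frac{2 X}{-124 + X} X^{2}}{3} = \frac{2 X^{3} \frac{1}{-124 + X}}{3} = \frac{2 X^{3}}{3 \left(-124 + X\right)}$)
$M{\left(-172 \right)} + \left(E{\left(-49 \right)} - 1194\right) = \frac{2 \left(-172\right)^{3}}{3 \left(-124 - 172\right)} + \left(\left(62 - 49\right) - 1194\right) = \frac{2}{3} \left(-5088448\right) \frac{1}{-296} + \left(13 - 1194\right) = \frac{2}{3} \left(-5088448\right) \left(- \frac{1}{296}\right) - 1181 = \frac{1272112}{111} - 1181 = \frac{1141021}{111}$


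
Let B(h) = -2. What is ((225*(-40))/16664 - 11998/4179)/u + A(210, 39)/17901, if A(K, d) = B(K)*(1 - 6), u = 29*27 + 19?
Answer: -21986913389/5951055591234 ≈ -0.0036946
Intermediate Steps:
u = 802 (u = 783 + 19 = 802)
A(K, d) = 10 (A(K, d) = -2*(1 - 6) = -2*(-5) = 10)
((225*(-40))/16664 - 11998/4179)/u + A(210, 39)/17901 = ((225*(-40))/16664 - 11998/4179)/802 + 10/17901 = (-9000*1/16664 - 11998*1/4179)*(1/802) + 10*(1/17901) = (-1125/2083 - 1714/597)*(1/802) + 10/17901 = -4241887/1243551*1/802 + 10/17901 = -4241887/997327902 + 10/17901 = -21986913389/5951055591234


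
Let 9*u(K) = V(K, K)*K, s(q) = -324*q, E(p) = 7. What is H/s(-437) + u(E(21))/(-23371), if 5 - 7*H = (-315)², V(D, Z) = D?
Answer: -581066674/5790843009 ≈ -0.10034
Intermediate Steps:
H = -99220/7 (H = 5/7 - ⅐*(-315)² = 5/7 - ⅐*99225 = 5/7 - 14175 = -99220/7 ≈ -14174.)
u(K) = K²/9 (u(K) = (K*K)/9 = K²/9)
H/s(-437) + u(E(21))/(-23371) = -99220/(7*((-324*(-437)))) + ((⅑)*7²)/(-23371) = -99220/7/141588 + ((⅑)*49)*(-1/23371) = -99220/7*1/141588 + (49/9)*(-1/23371) = -24805/247779 - 49/210339 = -581066674/5790843009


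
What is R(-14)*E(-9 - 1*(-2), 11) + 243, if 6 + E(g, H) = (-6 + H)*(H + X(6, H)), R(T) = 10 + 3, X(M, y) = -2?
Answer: 750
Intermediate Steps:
R(T) = 13
E(g, H) = -6 + (-6 + H)*(-2 + H) (E(g, H) = -6 + (-6 + H)*(H - 2) = -6 + (-6 + H)*(-2 + H))
R(-14)*E(-9 - 1*(-2), 11) + 243 = 13*(6 + 11² - 8*11) + 243 = 13*(6 + 121 - 88) + 243 = 13*39 + 243 = 507 + 243 = 750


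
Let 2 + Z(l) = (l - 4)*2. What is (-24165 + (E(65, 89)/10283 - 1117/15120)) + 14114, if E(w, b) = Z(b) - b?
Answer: -223247045513/22211280 ≈ -10051.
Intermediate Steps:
Z(l) = -10 + 2*l (Z(l) = -2 + (l - 4)*2 = -2 + (-4 + l)*2 = -2 + (-8 + 2*l) = -10 + 2*l)
E(w, b) = -10 + b (E(w, b) = (-10 + 2*b) - b = -10 + b)
(-24165 + (E(65, 89)/10283 - 1117/15120)) + 14114 = (-24165 + ((-10 + 89)/10283 - 1117/15120)) + 14114 = (-24165 + (79*(1/10283) - 1117*1/15120)) + 14114 = (-24165 + (79/10283 - 1117/15120)) + 14114 = (-24165 - 1470233/22211280) + 14114 = -536737051433/22211280 + 14114 = -223247045513/22211280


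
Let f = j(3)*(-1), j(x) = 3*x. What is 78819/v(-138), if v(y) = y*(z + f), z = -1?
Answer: 26273/460 ≈ 57.115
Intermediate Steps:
f = -9 (f = (3*3)*(-1) = 9*(-1) = -9)
v(y) = -10*y (v(y) = y*(-1 - 9) = y*(-10) = -10*y)
78819/v(-138) = 78819/((-10*(-138))) = 78819/1380 = 78819*(1/1380) = 26273/460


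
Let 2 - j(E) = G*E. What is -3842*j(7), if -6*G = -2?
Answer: 3842/3 ≈ 1280.7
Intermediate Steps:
G = 1/3 (G = -1/6*(-2) = 1/3 ≈ 0.33333)
j(E) = 2 - E/3
-3842*j(7) = -3842*(2 - 1/3*7) = -3842*(2 - 7/3) = -3842*(-1/3) = 3842/3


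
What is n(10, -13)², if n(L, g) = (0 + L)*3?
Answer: 900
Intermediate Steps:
n(L, g) = 3*L (n(L, g) = L*3 = 3*L)
n(10, -13)² = (3*10)² = 30² = 900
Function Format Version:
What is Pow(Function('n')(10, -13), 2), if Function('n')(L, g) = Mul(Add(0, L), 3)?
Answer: 900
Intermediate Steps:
Function('n')(L, g) = Mul(3, L) (Function('n')(L, g) = Mul(L, 3) = Mul(3, L))
Pow(Function('n')(10, -13), 2) = Pow(Mul(3, 10), 2) = Pow(30, 2) = 900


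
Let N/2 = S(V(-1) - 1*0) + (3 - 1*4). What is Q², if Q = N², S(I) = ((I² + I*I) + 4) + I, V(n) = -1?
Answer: 4096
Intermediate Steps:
S(I) = 4 + I + 2*I² (S(I) = ((I² + I²) + 4) + I = (2*I² + 4) + I = (4 + 2*I²) + I = 4 + I + 2*I²)
N = 8 (N = 2*((4 + (-1 - 1*0) + 2*(-1 - 1*0)²) + (3 - 1*4)) = 2*((4 + (-1 + 0) + 2*(-1 + 0)²) + (3 - 4)) = 2*((4 - 1 + 2*(-1)²) - 1) = 2*((4 - 1 + 2*1) - 1) = 2*((4 - 1 + 2) - 1) = 2*(5 - 1) = 2*4 = 8)
Q = 64 (Q = 8² = 64)
Q² = 64² = 4096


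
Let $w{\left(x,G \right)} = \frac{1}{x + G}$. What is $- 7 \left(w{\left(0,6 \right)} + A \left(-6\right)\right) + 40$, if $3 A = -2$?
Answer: $\frac{65}{6} \approx 10.833$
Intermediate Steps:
$A = - \frac{2}{3}$ ($A = \frac{1}{3} \left(-2\right) = - \frac{2}{3} \approx -0.66667$)
$w{\left(x,G \right)} = \frac{1}{G + x}$
$- 7 \left(w{\left(0,6 \right)} + A \left(-6\right)\right) + 40 = - 7 \left(\frac{1}{6 + 0} - -4\right) + 40 = - 7 \left(\frac{1}{6} + 4\right) + 40 = \left(-7\right) \frac{25}{6} + 40 = - \frac{175}{6} + 40 = \frac{65}{6}$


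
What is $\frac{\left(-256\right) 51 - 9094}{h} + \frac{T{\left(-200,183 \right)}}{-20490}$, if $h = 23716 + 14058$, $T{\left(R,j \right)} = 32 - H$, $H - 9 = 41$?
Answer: $- \frac{37764464}{64499105} \approx -0.5855$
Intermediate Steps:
$H = 50$ ($H = 9 + 41 = 50$)
$T{\left(R,j \right)} = -18$ ($T{\left(R,j \right)} = 32 - 50 = -18$)
$h = 37774$
$\frac{\left(-256\right) 51 - 9094}{h} + \frac{T{\left(-200,183 \right)}}{-20490} = \frac{\left(-256\right) 51 - 9094}{37774} - \frac{18}{-20490} = \left(-13056 - 9094\right) \frac{1}{37774} - - \frac{3}{3415} = \left(-22150\right) \frac{1}{37774} + \frac{3}{3415} = - \frac{11075}{18887} + \frac{3}{3415} = - \frac{37764464}{64499105}$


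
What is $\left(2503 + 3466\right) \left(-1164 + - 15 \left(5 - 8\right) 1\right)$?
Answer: $-6679311$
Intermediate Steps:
$\left(2503 + 3466\right) \left(-1164 + - 15 \left(5 - 8\right) 1\right) = 5969 \left(-1164 + - 15 \left(5 - 8\right) 1\right) = 5969 \left(-1164 + \left(-15\right) \left(-3\right) 1\right) = 5969 \left(-1164 + 45 \cdot 1\right) = 5969 \left(-1164 + 45\right) = 5969 \left(-1119\right) = -6679311$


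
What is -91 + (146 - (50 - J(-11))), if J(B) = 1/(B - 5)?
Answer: 79/16 ≈ 4.9375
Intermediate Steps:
J(B) = 1/(-5 + B)
-91 + (146 - (50 - J(-11))) = -91 + (146 - (50 - 1/(-5 - 11))) = -91 + (146 - (50 - 1/(-16))) = -91 + (146 - (50 - 1*(-1/16))) = -91 + (146 - (50 + 1/16)) = -91 + (146 - 1*801/16) = -91 + (146 - 801/16) = -91 + 1535/16 = 79/16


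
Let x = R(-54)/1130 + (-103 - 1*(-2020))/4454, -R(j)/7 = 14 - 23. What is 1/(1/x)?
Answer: 611703/1258255 ≈ 0.48615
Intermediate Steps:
R(j) = 63 (R(j) = -7*(14 - 23) = -7*(-9) = 63)
x = 611703/1258255 (x = 63/1130 + (-103 - 1*(-2020))/4454 = 63*(1/1130) + (-103 + 2020)*(1/4454) = 63/1130 + 1917*(1/4454) = 63/1130 + 1917/4454 = 611703/1258255 ≈ 0.48615)
1/(1/x) = 1/(1/(611703/1258255)) = 1/(1258255/611703) = 611703/1258255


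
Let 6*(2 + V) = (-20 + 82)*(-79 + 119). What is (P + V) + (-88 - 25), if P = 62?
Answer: 1081/3 ≈ 360.33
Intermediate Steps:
V = 1234/3 (V = -2 + ((-20 + 82)*(-79 + 119))/6 = -2 + (62*40)/6 = -2 + (⅙)*2480 = -2 + 1240/3 = 1234/3 ≈ 411.33)
(P + V) + (-88 - 25) = (62 + 1234/3) + (-88 - 25) = 1420/3 - 113 = 1081/3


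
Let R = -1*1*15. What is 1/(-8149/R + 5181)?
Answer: 15/85864 ≈ 0.00017469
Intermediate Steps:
R = -15 (R = -1*15 = -15)
1/(-8149/R + 5181) = 1/(-8149/(-15) + 5181) = 1/(-8149*(-1/15) + 5181) = 1/(8149/15 + 5181) = 1/(85864/15) = 15/85864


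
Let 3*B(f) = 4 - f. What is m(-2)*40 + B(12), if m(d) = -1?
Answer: -128/3 ≈ -42.667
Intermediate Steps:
B(f) = 4/3 - f/3 (B(f) = (4 - f)/3 = 4/3 - f/3)
m(-2)*40 + B(12) = -1*40 + (4/3 - 1/3*12) = -40 + (4/3 - 4) = -40 - 8/3 = -128/3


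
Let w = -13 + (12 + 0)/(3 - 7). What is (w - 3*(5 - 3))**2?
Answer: 484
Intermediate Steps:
w = -16 (w = -13 + 12/(-4) = -13 + 12*(-1/4) = -13 - 3 = -16)
(w - 3*(5 - 3))**2 = (-16 - 3*(5 - 3))**2 = (-16 - 3*2)**2 = (-16 - 6)**2 = (-22)**2 = 484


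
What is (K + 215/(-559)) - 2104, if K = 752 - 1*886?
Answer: -29099/13 ≈ -2238.4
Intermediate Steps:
K = -134 (K = 752 - 886 = -134)
(K + 215/(-559)) - 2104 = (-134 + 215/(-559)) - 2104 = (-134 + 215*(-1/559)) - 2104 = (-134 - 5/13) - 2104 = -1747/13 - 2104 = -29099/13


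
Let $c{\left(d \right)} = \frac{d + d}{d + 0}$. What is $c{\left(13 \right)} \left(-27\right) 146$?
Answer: $-7884$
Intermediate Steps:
$c{\left(d \right)} = 2$ ($c{\left(d \right)} = \frac{2 d}{d} = 2$)
$c{\left(13 \right)} \left(-27\right) 146 = 2 \left(-27\right) 146 = \left(-54\right) 146 = -7884$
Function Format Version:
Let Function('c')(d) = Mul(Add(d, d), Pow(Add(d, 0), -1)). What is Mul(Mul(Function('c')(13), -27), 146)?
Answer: -7884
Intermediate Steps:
Function('c')(d) = 2 (Function('c')(d) = Mul(Mul(2, d), Pow(d, -1)) = 2)
Mul(Mul(Function('c')(13), -27), 146) = Mul(Mul(2, -27), 146) = Mul(-54, 146) = -7884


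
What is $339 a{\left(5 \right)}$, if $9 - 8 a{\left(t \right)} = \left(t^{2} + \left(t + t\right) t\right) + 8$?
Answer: $- \frac{12543}{4} \approx -3135.8$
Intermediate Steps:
$a{\left(t \right)} = \frac{1}{8} - \frac{3 t^{2}}{8}$ ($a{\left(t \right)} = \frac{9}{8} - \frac{\left(t^{2} + \left(t + t\right) t\right) + 8}{8} = \frac{9}{8} - \frac{\left(t^{2} + 2 t t\right) + 8}{8} = \frac{9}{8} - \frac{\left(t^{2} + 2 t^{2}\right) + 8}{8} = \frac{9}{8} - \frac{3 t^{2} + 8}{8} = \frac{9}{8} - \frac{8 + 3 t^{2}}{8} = \frac{9}{8} - \left(1 + \frac{3 t^{2}}{8}\right) = \frac{1}{8} - \frac{3 t^{2}}{8}$)
$339 a{\left(5 \right)} = 339 \left(\frac{1}{8} - \frac{3 \cdot 5^{2}}{8}\right) = 339 \left(\frac{1}{8} - \frac{75}{8}\right) = 339 \left(- \frac{37}{4}\right) = - \frac{12543}{4}$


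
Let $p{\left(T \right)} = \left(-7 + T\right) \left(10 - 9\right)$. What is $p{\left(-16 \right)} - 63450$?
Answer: $-63473$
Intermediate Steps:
$p{\left(T \right)} = -7 + T$ ($p{\left(T \right)} = \left(-7 + T\right) 1 = -7 + T$)
$p{\left(-16 \right)} - 63450 = \left(-7 - 16\right) - 63450 = -23 - 63450 = -63473$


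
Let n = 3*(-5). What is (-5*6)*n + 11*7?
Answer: 527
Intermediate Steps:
n = -15
(-5*6)*n + 11*7 = -5*6*(-15) + 11*7 = -30*(-15) + 77 = 450 + 77 = 527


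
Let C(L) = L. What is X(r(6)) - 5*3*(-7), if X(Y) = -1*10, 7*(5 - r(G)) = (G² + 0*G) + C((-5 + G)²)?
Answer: 95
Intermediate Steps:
r(G) = 5 - G²/7 - (-5 + G)²/7 (r(G) = 5 - ((G² + 0*G) + (-5 + G)²)/7 = 5 - ((G² + 0) + (-5 + G)²)/7 = 5 - (G² + (-5 + G)²)/7 = 5 + (-G²/7 - (-5 + G)²/7) = 5 - G²/7 - (-5 + G)²/7)
X(Y) = -10
X(r(6)) - 5*3*(-7) = -10 - 5*3*(-7) = -10 - 15*(-7) = -10 + 105 = 95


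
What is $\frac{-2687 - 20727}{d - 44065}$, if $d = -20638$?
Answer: $\frac{23414}{64703} \approx 0.36187$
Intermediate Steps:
$\frac{-2687 - 20727}{d - 44065} = \frac{-2687 - 20727}{-20638 - 44065} = - \frac{23414}{-64703} = \left(-23414\right) \left(- \frac{1}{64703}\right) = \frac{23414}{64703}$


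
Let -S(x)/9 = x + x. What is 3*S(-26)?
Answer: 1404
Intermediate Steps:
S(x) = -18*x (S(x) = -9*(x + x) = -18*x)
3*S(-26) = 3*(-18*(-26)) = 3*468 = 1404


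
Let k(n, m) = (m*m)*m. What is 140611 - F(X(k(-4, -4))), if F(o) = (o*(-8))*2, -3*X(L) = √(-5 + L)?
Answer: 140611 - 16*I*√69/3 ≈ 1.4061e+5 - 44.302*I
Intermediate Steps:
k(n, m) = m³ (k(n, m) = m²*m = m³)
X(L) = -√(-5 + L)/3
F(o) = -16*o (F(o) = -8*o*2 = -16*o)
140611 - F(X(k(-4, -4))) = 140611 - (-16)*(-√(-5 + (-4)³)/3) = 140611 - (-16)*(-√(-5 - 64)/3) = 140611 - (-16)*(-I*√69/3) = 140611 - 16*I*√69/3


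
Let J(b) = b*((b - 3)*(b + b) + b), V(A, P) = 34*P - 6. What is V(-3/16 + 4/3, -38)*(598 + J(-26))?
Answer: 49238332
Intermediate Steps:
V(A, P) = -6 + 34*P
J(b) = b*(b + 2*b*(-3 + b)) (J(b) = b*((-3 + b)*(2*b) + b) = b*(2*b*(-3 + b) + b) = b*(b + 2*b*(-3 + b)))
V(-3/16 + 4/3, -38)*(598 + J(-26)) = (-6 + 34*(-38))*(598 + (-26)²*(-5 + 2*(-26))) = (-6 - 1292)*(598 + 676*(-5 - 52)) = -1298*(598 + 676*(-57)) = -1298*(598 - 38532) = -1298*(-37934) = 49238332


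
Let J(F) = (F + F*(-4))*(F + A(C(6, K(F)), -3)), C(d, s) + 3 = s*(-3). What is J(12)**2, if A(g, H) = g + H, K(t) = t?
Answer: 1166400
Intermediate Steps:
C(d, s) = -3 - 3*s (C(d, s) = -3 + s*(-3) = -3 - 3*s)
A(g, H) = H + g
J(F) = -3*F*(-6 - 2*F) (J(F) = (F + F*(-4))*(F + (-3 + (-3 - 3*F))) = (F - 4*F)*(F + (-6 - 3*F)) = (-3*F)*(-6 - 2*F) = -3*F*(-6 - 2*F))
J(12)**2 = (6*12*(3 + 12))**2 = (6*12*15)**2 = 1080**2 = 1166400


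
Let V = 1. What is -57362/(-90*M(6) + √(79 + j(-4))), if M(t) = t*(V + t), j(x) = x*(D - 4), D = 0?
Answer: 43365672/2857661 + 57362*√95/14288305 ≈ 15.214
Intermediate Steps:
j(x) = -4*x (j(x) = x*(0 - 4) = x*(-4) = -4*x)
M(t) = t*(1 + t)
-57362/(-90*M(6) + √(79 + j(-4))) = -57362/(-540*(1 + 6) + √(79 - 4*(-4))) = -57362/(-540*7 + √(79 + 16)) = -57362/(-90*42 + √95) = -57362/(-3780 + √95)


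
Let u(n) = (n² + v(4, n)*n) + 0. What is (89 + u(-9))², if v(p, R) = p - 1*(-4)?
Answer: 9604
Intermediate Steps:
v(p, R) = 4 + p (v(p, R) = p + 4 = 4 + p)
u(n) = n² + 8*n (u(n) = (n² + (4 + 4)*n) + 0 = (n² + 8*n) + 0 = n² + 8*n)
(89 + u(-9))² = (89 - 9*(8 - 9))² = (89 - 9*(-1))² = (89 + 9)² = 98² = 9604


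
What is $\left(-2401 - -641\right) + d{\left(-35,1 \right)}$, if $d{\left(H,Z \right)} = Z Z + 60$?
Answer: $-1699$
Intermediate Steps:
$d{\left(H,Z \right)} = 60 + Z^{2}$ ($d{\left(H,Z \right)} = Z^{2} + 60 = 60 + Z^{2}$)
$\left(-2401 - -641\right) + d{\left(-35,1 \right)} = \left(-2401 - -641\right) + \left(60 + 1^{2}\right) = \left(-2401 + 641\right) + \left(60 + 1\right) = -1760 + 61 = -1699$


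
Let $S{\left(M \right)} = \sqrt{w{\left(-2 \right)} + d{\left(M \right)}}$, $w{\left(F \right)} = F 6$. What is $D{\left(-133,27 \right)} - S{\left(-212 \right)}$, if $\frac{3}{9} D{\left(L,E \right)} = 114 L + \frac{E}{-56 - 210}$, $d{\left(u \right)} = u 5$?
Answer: $- \frac{12099357}{266} - 4 i \sqrt{67} \approx -45486.0 - 32.741 i$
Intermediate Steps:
$w{\left(F \right)} = 6 F$
$d{\left(u \right)} = 5 u$
$S{\left(M \right)} = \sqrt{-12 + 5 M}$ ($S{\left(M \right)} = \sqrt{6 \left(-2\right) + 5 M} = \sqrt{-12 + 5 M}$)
$D{\left(L,E \right)} = 342 L - \frac{3 E}{266}$ ($D{\left(L,E \right)} = 3 \left(114 L + \frac{E}{-56 - 210}\right) = 3 \left(114 L + \frac{E}{-266}\right) = 3 \left(114 L - \frac{E}{266}\right) = 342 L - \frac{3 E}{266}$)
$D{\left(-133,27 \right)} - S{\left(-212 \right)} = \left(342 \left(-133\right) - \frac{81}{266}\right) - \sqrt{-12 + 5 \left(-212\right)} = \left(-45486 - \frac{81}{266}\right) - \sqrt{-12 - 1060} = - \frac{12099357}{266} - \sqrt{-1072} = - \frac{12099357}{266} - 4 i \sqrt{67}$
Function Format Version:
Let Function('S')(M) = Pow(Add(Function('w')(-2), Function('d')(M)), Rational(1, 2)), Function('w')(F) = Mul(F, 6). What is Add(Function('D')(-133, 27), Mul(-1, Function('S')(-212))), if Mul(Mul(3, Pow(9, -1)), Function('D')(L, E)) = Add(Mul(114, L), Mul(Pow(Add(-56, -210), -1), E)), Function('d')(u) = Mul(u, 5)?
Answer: Add(Rational(-12099357, 266), Mul(-4, I, Pow(67, Rational(1, 2)))) ≈ Add(-45486., Mul(-32.741, I))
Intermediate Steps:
Function('w')(F) = Mul(6, F)
Function('d')(u) = Mul(5, u)
Function('S')(M) = Pow(Add(-12, Mul(5, M)), Rational(1, 2)) (Function('S')(M) = Pow(Add(Mul(6, -2), Mul(5, M)), Rational(1, 2)) = Pow(Add(-12, Mul(5, M)), Rational(1, 2)))
Function('D')(L, E) = Add(Mul(342, L), Mul(Rational(-3, 266), E)) (Function('D')(L, E) = Mul(3, Add(Mul(114, L), Mul(Pow(Add(-56, -210), -1), E))) = Mul(3, Add(Mul(114, L), Mul(Pow(-266, -1), E))) = Mul(3, Add(Mul(114, L), Mul(Rational(-1, 266), E))) = Add(Mul(342, L), Mul(Rational(-3, 266), E)))
Add(Function('D')(-133, 27), Mul(-1, Function('S')(-212))) = Add(Add(Mul(342, -133), Mul(Rational(-3, 266), 27)), Mul(-1, Pow(Add(-12, Mul(5, -212)), Rational(1, 2)))) = Add(Add(-45486, Rational(-81, 266)), Mul(-1, Pow(Add(-12, -1060), Rational(1, 2)))) = Add(Rational(-12099357, 266), Mul(-1, Pow(-1072, Rational(1, 2)))) = Add(Rational(-12099357, 266), Mul(-1, Mul(4, I, Pow(67, Rational(1, 2))))) = Add(Rational(-12099357, 266), Mul(-4, I, Pow(67, Rational(1, 2))))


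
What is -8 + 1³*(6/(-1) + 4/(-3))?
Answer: -46/3 ≈ -15.333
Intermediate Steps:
-8 + 1³*(6/(-1) + 4/(-3)) = -8 + 1*(6*(-1) + 4*(-⅓)) = -8 + 1*(-6 - 4/3) = -8 + 1*(-22/3) = -8 - 22/3 = -46/3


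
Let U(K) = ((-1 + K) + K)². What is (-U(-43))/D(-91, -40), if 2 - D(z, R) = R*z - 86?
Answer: 2523/1184 ≈ 2.1309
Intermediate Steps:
U(K) = (-1 + 2*K)²
D(z, R) = 88 - R*z (D(z, R) = 2 - (R*z - 86) = 2 - (-86 + R*z) = 2 + (86 - R*z) = 88 - R*z)
(-U(-43))/D(-91, -40) = (-(-1 + 2*(-43))²)/(88 - 1*(-40)*(-91)) = (-(-1 - 86)²)/(88 - 3640) = -1*(-87)²/(-3552) = -1*7569*(-1/3552) = -7569*(-1/3552) = 2523/1184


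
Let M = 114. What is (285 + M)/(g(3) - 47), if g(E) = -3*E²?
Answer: -399/74 ≈ -5.3919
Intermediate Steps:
(285 + M)/(g(3) - 47) = (285 + 114)/(-3*3² - 47) = 399/(-3*9 - 47) = 399/(-27 - 47) = 399/(-74) = 399*(-1/74) = -399/74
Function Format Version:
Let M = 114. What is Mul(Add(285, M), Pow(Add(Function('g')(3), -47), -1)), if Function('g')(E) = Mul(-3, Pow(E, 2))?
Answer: Rational(-399, 74) ≈ -5.3919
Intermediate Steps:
Mul(Add(285, M), Pow(Add(Function('g')(3), -47), -1)) = Mul(Add(285, 114), Pow(Add(Mul(-3, Pow(3, 2)), -47), -1)) = Mul(399, Pow(Add(Mul(-3, 9), -47), -1)) = Mul(399, Pow(Add(-27, -47), -1)) = Mul(399, Pow(-74, -1)) = Mul(399, Rational(-1, 74)) = Rational(-399, 74)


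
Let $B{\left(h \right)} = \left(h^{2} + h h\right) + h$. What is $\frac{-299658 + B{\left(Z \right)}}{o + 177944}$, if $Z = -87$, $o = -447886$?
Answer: $\frac{284607}{269942} \approx 1.0543$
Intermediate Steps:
$B{\left(h \right)} = h + 2 h^{2}$ ($B{\left(h \right)} = \left(h^{2} + h^{2}\right) + h = 2 h^{2} + h = h + 2 h^{2}$)
$\frac{-299658 + B{\left(Z \right)}}{o + 177944} = \frac{-299658 - 87 \left(1 + 2 \left(-87\right)\right)}{-447886 + 177944} = \frac{-299658 - 87 \left(1 - 174\right)}{-269942} = \left(-299658 - -15051\right) \left(- \frac{1}{269942}\right) = \left(-299658 + 15051\right) \left(- \frac{1}{269942}\right) = \left(-284607\right) \left(- \frac{1}{269942}\right) = \frac{284607}{269942}$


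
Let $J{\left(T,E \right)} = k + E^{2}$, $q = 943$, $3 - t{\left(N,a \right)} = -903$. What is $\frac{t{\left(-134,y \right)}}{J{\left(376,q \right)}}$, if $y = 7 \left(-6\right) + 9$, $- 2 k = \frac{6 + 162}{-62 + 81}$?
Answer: $\frac{17214}{16895647} \approx 0.0010188$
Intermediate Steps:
$k = - \frac{84}{19}$ ($k = - \frac{\left(6 + 162\right) \frac{1}{-62 + 81}}{2} = - \frac{168 \cdot \frac{1}{19}}{2} = \left(- \frac{1}{2}\right) \frac{168}{19} = - \frac{84}{19} \approx -4.4211$)
$y = -33$ ($y = -42 + 9 = -33$)
$t{\left(N,a \right)} = 906$ ($t{\left(N,a \right)} = 3 - -903 = 3 + 903 = 906$)
$J{\left(T,E \right)} = - \frac{84}{19} + E^{2}$
$\frac{t{\left(-134,y \right)}}{J{\left(376,q \right)}} = \frac{906}{- \frac{84}{19} + 943^{2}} = \frac{906}{- \frac{84}{19} + 889249} = \frac{906}{\frac{16895647}{19}} = 906 \cdot \frac{19}{16895647} = \frac{17214}{16895647}$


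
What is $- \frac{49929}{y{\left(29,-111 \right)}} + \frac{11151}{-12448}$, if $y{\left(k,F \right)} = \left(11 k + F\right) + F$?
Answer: $- \frac{622597839}{1207456} \approx -515.63$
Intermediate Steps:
$y{\left(k,F \right)} = 2 F + 11 k$ ($y{\left(k,F \right)} = \left(F + 11 k\right) + F = 2 F + 11 k$)
$- \frac{49929}{y{\left(29,-111 \right)}} + \frac{11151}{-12448} = - \frac{49929}{2 \left(-111\right) + 11 \cdot 29} + \frac{11151}{-12448} = - \frac{49929}{-222 + 319} + 11151 \left(- \frac{1}{12448}\right) = - \frac{49929}{97} - \frac{11151}{12448} = - \frac{622597839}{1207456}$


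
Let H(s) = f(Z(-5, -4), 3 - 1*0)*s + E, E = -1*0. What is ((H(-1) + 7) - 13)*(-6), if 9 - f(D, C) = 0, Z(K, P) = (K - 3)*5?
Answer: 90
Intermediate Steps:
Z(K, P) = -15 + 5*K (Z(K, P) = (-3 + K)*5 = -15 + 5*K)
f(D, C) = 9 (f(D, C) = 9 - 1*0 = 9 + 0 = 9)
E = 0
H(s) = 9*s (H(s) = 9*s + 0 = 9*s)
((H(-1) + 7) - 13)*(-6) = ((9*(-1) + 7) - 13)*(-6) = ((-9 + 7) - 13)*(-6) = (-2 - 13)*(-6) = -15*(-6) = 90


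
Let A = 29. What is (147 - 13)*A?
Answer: 3886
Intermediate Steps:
(147 - 13)*A = (147 - 13)*29 = 134*29 = 3886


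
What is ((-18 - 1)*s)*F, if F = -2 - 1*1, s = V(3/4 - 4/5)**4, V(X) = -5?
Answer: 35625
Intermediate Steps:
s = 625 (s = (-5)**4 = 625)
F = -3 (F = -2 - 1 = -3)
((-18 - 1)*s)*F = ((-18 - 1)*625)*(-3) = -19*625*(-3) = -11875*(-3) = 35625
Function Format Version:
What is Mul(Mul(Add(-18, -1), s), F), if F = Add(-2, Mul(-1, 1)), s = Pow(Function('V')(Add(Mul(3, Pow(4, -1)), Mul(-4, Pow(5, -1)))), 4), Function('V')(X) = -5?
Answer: 35625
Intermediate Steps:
s = 625 (s = Pow(-5, 4) = 625)
F = -3 (F = Add(-2, -1) = -3)
Mul(Mul(Add(-18, -1), s), F) = Mul(Mul(Add(-18, -1), 625), -3) = Mul(Mul(-19, 625), -3) = Mul(-11875, -3) = 35625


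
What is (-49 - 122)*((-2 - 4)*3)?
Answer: 3078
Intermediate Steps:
(-49 - 122)*((-2 - 4)*3) = -(-1026)*3 = -171*(-18) = 3078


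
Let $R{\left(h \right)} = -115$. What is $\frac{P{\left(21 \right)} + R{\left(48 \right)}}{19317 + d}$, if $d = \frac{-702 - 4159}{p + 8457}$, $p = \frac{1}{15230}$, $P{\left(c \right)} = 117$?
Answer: $\frac{257600222}{2487957711157} \approx 0.00010354$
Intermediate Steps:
$p = \frac{1}{15230} \approx 6.566 \cdot 10^{-5}$
$d = - \frac{74033030}{128800111}$ ($d = \frac{-702 - 4159}{\frac{1}{15230} + 8457} = - \frac{4861}{\frac{128800111}{15230}} = \left(-4861\right) \frac{15230}{128800111} = - \frac{74033030}{128800111} \approx -0.57479$)
$\frac{P{\left(21 \right)} + R{\left(48 \right)}}{19317 + d} = \frac{117 - 115}{19317 - \frac{74033030}{128800111}} = \frac{2}{\frac{2487957711157}{128800111}} = 2 \cdot \frac{128800111}{2487957711157} = \frac{257600222}{2487957711157}$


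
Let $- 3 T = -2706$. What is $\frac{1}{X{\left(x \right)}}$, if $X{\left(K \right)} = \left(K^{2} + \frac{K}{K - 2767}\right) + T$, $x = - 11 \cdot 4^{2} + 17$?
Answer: $\frac{2926}{76611617} \approx 3.8193 \cdot 10^{-5}$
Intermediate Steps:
$T = 902$ ($T = \left(- \frac{1}{3}\right) \left(-2706\right) = 902$)
$x = -159$ ($x = \left(-11\right) 16 + 17 = -176 + 17 = -159$)
$X{\left(K \right)} = 902 + K^{2} + \frac{K}{-2767 + K}$ ($X{\left(K \right)} = \left(K^{2} + \frac{K}{K - 2767}\right) + 902 = \left(K^{2} + \frac{K}{-2767 + K}\right) + 902 = 902 + K^{2} + \frac{K}{-2767 + K}$)
$\frac{1}{X{\left(x \right)}} = \frac{1}{\frac{1}{-2767 - 159} \left(-2495834 + \left(-159\right)^{3} - 2767 \left(-159\right)^{2} + 903 \left(-159\right)\right)} = \frac{1}{\frac{1}{-2926} \left(-2495834 - 4019679 - 69952527 - 143577\right)} = \frac{1}{\left(- \frac{1}{2926}\right) \left(-2495834 - 4019679 - 69952527 - 143577\right)} = \frac{1}{\left(- \frac{1}{2926}\right) \left(-76611617\right)} = \frac{1}{\frac{76611617}{2926}} = \frac{2926}{76611617}$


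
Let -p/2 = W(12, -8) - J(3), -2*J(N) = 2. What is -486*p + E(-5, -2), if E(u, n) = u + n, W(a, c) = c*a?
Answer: -92347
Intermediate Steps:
W(a, c) = a*c
J(N) = -1 (J(N) = -½*2 = -1)
E(u, n) = n + u
p = 190 (p = -2*(12*(-8) - 1*(-1)) = -2*(-96 + 1) = -2*(-95) = 190)
-486*p + E(-5, -2) = -486*190 + (-2 - 5) = -92340 - 7 = -92347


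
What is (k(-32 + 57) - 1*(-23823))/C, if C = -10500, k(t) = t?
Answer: -5962/2625 ≈ -2.2712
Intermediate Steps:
(k(-32 + 57) - 1*(-23823))/C = ((-32 + 57) - 1*(-23823))/(-10500) = (25 + 23823)*(-1/10500) = 23848*(-1/10500) = -5962/2625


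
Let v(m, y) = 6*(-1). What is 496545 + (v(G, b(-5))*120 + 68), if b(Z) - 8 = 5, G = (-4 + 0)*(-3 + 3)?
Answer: 495893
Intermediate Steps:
G = 0 (G = -4*0 = 0)
b(Z) = 13 (b(Z) = 8 + 5 = 13)
v(m, y) = -6
496545 + (v(G, b(-5))*120 + 68) = 496545 + (-6*120 + 68) = 496545 + (-720 + 68) = 496545 - 652 = 495893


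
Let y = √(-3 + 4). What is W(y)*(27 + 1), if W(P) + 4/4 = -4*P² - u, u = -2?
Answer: -84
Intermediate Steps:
y = 1 (y = √1 = 1)
W(P) = 1 - 4*P² (W(P) = -1 + (-4*P² - 1*(-2)) = -1 + (-4*P² + 2) = -1 + (2 - 4*P²) = 1 - 4*P²)
W(y)*(27 + 1) = (1 - 4*1²)*(27 + 1) = (1 - 4*1)*28 = (1 - 4)*28 = -3*28 = -84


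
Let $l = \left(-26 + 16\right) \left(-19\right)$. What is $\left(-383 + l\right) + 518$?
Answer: $325$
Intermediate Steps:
$l = 190$ ($l = \left(-10\right) \left(-19\right) = 190$)
$\left(-383 + l\right) + 518 = \left(-383 + 190\right) + 518 = -193 + 518 = 325$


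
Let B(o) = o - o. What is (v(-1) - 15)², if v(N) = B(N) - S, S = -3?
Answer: 144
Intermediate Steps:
B(o) = 0
v(N) = 3 (v(N) = 0 - 1*(-3) = 0 + 3 = 3)
(v(-1) - 15)² = (3 - 15)² = (-12)² = 144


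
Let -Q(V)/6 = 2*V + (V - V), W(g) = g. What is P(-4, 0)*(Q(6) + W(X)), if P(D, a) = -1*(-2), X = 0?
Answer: -144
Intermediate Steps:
P(D, a) = 2
Q(V) = -12*V (Q(V) = -6*(2*V + (V - V)) = -6*(2*V + 0) = -12*V)
P(-4, 0)*(Q(6) + W(X)) = 2*(-12*6 + 0) = 2*(-72 + 0) = 2*(-72) = -144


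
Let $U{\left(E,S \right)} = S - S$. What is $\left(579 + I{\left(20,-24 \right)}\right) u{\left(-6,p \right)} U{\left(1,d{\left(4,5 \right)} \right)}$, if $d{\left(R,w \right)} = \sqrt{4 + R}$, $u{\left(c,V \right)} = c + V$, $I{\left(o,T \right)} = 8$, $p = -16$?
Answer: $0$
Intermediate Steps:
$u{\left(c,V \right)} = V + c$
$U{\left(E,S \right)} = 0$
$\left(579 + I{\left(20,-24 \right)}\right) u{\left(-6,p \right)} U{\left(1,d{\left(4,5 \right)} \right)} = \left(579 + 8\right) \left(-16 - 6\right) 0 = 587 \left(\left(-22\right) 0\right) = 587 \cdot 0 = 0$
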